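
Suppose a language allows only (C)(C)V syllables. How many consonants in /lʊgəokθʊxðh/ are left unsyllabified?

3

The consonants /x/, /ð/, /h/ cannot be parsed into a legal (C)(C)V syllable (no codas are permitted; onsets may contain at most 2 consonants).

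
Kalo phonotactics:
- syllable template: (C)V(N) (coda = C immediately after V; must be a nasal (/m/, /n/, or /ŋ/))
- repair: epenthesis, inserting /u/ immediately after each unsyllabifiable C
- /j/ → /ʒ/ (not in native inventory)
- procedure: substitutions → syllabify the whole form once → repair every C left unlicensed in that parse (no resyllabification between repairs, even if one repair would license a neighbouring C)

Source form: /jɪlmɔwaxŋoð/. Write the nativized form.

ʒɪlumɔwaxuŋoðu

Substitution: /j/ → /ʒ/, giving /ʒɪlmɔwaxŋoð/.
Syllabifying with onset maximization leaves /l/, /x/, /ð/ stranded (only a nasal (/m/, /n/, or /ŋ/) is licensed in coda position; onsets are limited to one consonant).
Epenthesis after each stranded consonant: /l/ → /lu/, /x/ → /xu/, /ð/ → /ðu/.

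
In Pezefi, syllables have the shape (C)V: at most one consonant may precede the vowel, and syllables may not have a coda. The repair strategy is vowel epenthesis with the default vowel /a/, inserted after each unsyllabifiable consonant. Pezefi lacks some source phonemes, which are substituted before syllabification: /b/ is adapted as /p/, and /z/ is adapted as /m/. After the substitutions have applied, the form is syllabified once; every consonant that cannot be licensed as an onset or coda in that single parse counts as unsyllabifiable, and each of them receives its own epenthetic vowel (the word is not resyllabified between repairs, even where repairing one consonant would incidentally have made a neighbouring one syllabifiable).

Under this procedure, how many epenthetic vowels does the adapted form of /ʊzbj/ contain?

3

After substitution the input is /ʊmpj/.
The unsyllabifiable consonants are /m/, /p/, /j/; each receives one epenthetic vowel.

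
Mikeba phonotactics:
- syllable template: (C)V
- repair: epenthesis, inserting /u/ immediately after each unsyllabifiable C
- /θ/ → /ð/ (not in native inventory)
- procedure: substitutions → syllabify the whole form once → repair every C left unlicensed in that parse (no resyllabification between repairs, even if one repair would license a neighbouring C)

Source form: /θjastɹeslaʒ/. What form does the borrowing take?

ðujasutuɹesulaʒu

Substitution: /θ/ → /ð/, giving /ðjastɹeslaʒ/.
Syllabifying with onset maximization leaves /ð/, /s/, /t/, /s/, /ʒ/ stranded (no codas are permitted; onsets are limited to one consonant).
Epenthesis after each stranded consonant: /ð/ → /ðu/, /s/ → /su/, /t/ → /tu/, /s/ → /su/, /ʒ/ → /ʒu/.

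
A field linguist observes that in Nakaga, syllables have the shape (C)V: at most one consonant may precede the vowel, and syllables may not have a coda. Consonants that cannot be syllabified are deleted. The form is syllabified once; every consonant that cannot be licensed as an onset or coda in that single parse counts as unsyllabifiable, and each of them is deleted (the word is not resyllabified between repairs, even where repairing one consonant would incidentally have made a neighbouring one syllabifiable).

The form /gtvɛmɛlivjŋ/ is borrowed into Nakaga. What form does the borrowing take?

Syllabifying with onset maximization leaves /g/, /t/, /v/, /j/, /ŋ/ stranded (no codas are permitted; onsets are limited to one consonant).
Deleting the stranded consonants removes /g/, /t/, /v/, /j/, /ŋ/.

vɛmɛli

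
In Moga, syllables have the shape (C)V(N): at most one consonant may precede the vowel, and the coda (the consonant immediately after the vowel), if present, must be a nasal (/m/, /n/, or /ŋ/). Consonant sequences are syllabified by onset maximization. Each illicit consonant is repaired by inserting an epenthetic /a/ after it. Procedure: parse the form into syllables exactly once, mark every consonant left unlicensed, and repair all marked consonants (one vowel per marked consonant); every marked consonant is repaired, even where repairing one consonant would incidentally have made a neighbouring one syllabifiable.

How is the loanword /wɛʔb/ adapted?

Syllabifying with onset maximization leaves /ʔ/, /b/ stranded (only a nasal (/m/, /n/, or /ŋ/) is licensed in coda position; onsets are limited to one consonant).
Each unlicensed consonant becomes the onset of a new syllable: /ʔ/ → /ʔa/, /b/ → /ba/.

wɛʔaba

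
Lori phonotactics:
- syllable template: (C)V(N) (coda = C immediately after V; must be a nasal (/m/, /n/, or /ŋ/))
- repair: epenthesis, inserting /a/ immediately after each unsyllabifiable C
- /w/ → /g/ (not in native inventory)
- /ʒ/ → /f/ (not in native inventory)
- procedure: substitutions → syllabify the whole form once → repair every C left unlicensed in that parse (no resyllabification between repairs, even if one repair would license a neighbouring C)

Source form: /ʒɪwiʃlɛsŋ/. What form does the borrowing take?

Substitution: /ʒ/ → /f/, /w/ → /g/, giving /fɪgiʃlɛsŋ/.
Under (C)V(N), the unsyllabifiable consonants are /ʃ/, /s/, /ŋ/ (only a nasal (/m/, /n/, or /ŋ/) is licensed in coda position; onsets are limited to one consonant).
Each unlicensed consonant becomes the onset of a new syllable: /ʃ/ → /ʃa/, /s/ → /sa/, /ŋ/ → /ŋa/.

fɪgiʃalɛsaŋa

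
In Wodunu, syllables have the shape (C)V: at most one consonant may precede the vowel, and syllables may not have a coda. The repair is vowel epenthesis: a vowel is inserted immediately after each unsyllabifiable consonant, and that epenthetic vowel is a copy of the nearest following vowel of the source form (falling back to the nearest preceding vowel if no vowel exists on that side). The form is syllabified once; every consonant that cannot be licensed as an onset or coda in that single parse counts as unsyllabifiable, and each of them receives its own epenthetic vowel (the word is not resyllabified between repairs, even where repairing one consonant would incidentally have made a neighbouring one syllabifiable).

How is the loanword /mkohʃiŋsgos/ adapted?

mokohiʃiŋosogoso

Syllabifying with onset maximization leaves /m/, /h/, /ŋ/, /s/, /s/ stranded (no codas are permitted; onsets are limited to one consonant).
Inserting the epenthetic vowel yields /m/ → /mo/, /h/ → /hi/, /ŋ/ → /ŋo/, /s/ → /so/, /s/ → /so/.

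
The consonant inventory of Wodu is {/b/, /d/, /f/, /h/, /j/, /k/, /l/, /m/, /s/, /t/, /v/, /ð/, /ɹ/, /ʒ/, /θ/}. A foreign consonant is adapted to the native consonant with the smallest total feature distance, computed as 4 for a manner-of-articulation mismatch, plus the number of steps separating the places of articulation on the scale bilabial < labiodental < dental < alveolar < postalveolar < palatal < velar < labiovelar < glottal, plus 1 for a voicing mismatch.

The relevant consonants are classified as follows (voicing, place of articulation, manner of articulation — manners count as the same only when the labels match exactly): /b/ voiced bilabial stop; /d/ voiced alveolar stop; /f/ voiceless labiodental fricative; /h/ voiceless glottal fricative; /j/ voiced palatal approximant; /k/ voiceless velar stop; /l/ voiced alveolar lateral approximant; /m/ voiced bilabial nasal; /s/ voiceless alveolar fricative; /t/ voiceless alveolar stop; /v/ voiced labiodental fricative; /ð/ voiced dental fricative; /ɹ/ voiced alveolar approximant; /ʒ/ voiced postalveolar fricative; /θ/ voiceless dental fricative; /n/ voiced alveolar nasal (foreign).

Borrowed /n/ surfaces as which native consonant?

m

/m/ is closest: same manner (nasal), place distance 3 (alveolar→bilabial), same voicing; total 3. Next closest is /d/ at distance 4.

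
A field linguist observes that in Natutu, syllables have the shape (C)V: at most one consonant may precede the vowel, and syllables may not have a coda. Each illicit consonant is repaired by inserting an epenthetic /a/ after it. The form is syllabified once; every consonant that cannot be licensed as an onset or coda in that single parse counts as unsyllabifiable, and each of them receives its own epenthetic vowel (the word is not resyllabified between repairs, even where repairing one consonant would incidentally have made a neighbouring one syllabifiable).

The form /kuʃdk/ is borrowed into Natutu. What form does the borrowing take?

The consonants /ʃ/, /d/, /k/ cannot be parsed into a legal (C)V syllable (no codas are permitted; onsets are limited to one consonant).
Each unlicensed consonant becomes the onset of a new syllable: /ʃ/ → /ʃa/, /d/ → /da/, /k/ → /ka/.

kuʃadaka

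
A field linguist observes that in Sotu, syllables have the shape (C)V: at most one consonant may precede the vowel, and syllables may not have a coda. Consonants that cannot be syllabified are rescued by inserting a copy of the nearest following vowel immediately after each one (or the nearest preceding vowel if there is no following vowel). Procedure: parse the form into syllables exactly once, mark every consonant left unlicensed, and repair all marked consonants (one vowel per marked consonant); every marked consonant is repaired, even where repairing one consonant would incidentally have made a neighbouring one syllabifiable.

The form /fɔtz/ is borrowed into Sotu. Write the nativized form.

The consonants /t/, /z/ cannot be parsed into a legal (C)V syllable (no codas are permitted; onsets are limited to one consonant).
Epenthesis after each stranded consonant: /t/ → /tɔ/, /z/ → /zɔ/.

fɔtɔzɔ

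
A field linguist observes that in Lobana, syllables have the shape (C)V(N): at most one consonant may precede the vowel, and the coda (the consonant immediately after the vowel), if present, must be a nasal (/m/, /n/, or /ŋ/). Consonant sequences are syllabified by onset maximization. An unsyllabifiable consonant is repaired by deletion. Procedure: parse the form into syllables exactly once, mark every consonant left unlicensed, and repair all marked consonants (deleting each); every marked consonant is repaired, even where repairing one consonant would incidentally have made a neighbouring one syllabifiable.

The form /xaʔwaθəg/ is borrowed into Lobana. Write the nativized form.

xawaθə

Syllabifying with onset maximization leaves /ʔ/, /g/ stranded (only a nasal (/m/, /n/, or /ŋ/) is licensed in coda position; onsets are limited to one consonant).
Deleting the stranded consonants removes /ʔ/, /g/.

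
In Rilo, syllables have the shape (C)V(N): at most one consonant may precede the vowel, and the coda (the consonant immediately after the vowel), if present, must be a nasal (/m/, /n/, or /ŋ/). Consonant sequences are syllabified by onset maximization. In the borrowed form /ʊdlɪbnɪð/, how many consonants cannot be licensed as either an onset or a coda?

3

Syllabifying with onset maximization leaves /d/, /b/, /ð/ stranded (only a nasal (/m/, /n/, or /ŋ/) is licensed in coda position; onsets are limited to one consonant).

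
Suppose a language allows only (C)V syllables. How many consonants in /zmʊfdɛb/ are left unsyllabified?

3

Syllabifying with onset maximization leaves /z/, /f/, /b/ stranded (no codas are permitted; onsets are limited to one consonant).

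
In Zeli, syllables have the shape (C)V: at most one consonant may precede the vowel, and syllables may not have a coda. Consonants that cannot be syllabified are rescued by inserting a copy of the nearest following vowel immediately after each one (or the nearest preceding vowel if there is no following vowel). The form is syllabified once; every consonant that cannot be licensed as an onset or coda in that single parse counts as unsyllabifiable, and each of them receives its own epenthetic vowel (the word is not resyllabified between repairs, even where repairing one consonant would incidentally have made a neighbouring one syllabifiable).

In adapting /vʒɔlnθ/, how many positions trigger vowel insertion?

4

The unsyllabifiable consonants are /v/, /l/, /n/, /θ/; each receives one epenthetic vowel.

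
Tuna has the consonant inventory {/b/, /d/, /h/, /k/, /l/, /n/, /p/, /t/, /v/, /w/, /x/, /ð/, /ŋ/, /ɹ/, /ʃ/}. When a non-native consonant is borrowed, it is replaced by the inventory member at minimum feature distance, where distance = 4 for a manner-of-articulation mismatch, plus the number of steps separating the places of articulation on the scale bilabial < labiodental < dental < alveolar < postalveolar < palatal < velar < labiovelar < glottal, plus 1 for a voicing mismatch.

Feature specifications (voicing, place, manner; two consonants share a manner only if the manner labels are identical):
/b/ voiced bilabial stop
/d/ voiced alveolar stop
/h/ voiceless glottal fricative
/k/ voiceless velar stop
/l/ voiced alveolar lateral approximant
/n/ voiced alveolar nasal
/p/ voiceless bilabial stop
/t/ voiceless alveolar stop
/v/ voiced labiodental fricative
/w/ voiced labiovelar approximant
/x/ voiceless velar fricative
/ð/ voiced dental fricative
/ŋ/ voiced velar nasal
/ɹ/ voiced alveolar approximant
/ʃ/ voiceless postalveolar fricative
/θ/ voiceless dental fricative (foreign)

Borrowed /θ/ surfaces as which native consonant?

ð

/ð/ is closest: same manner (fricative), place distance 0 (dental→dental), voicing differs (+1); total 1. Next closest is /v/ at distance 2.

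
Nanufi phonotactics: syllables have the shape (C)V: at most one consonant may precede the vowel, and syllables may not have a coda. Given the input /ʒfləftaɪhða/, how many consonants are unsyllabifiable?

4

Syllabifying with onset maximization leaves /ʒ/, /f/, /f/, /h/ stranded (no codas are permitted; onsets are limited to one consonant).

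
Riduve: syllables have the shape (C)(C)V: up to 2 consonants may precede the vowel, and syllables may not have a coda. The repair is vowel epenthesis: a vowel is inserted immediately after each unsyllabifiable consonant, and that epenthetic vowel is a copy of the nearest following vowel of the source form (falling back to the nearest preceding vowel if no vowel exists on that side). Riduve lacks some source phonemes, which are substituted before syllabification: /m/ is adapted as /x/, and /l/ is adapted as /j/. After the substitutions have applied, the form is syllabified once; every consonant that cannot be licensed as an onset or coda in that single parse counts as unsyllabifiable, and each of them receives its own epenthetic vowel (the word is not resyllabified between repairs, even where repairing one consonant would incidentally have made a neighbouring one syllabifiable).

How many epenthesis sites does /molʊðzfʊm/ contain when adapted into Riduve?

2

After substitution the input is /xojʊðzfʊx/.
The unsyllabifiable consonants are /ð/, /x/; each receives one epenthetic vowel.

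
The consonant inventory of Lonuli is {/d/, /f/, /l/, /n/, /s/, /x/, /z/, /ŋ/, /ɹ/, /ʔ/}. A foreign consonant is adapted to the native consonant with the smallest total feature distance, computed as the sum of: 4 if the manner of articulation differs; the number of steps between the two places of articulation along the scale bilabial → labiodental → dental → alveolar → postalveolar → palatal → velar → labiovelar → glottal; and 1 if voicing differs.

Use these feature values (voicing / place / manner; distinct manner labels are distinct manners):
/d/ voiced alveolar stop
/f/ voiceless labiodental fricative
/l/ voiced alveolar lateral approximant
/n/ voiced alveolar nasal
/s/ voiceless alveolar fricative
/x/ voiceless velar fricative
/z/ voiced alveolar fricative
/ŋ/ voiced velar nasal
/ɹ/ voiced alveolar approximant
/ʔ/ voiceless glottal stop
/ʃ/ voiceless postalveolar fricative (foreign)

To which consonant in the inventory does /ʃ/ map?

/s/ is closest: same manner (fricative), place distance 1 (postalveolar→alveolar), same voicing; total 1. Next closest is /x/ at distance 2.

s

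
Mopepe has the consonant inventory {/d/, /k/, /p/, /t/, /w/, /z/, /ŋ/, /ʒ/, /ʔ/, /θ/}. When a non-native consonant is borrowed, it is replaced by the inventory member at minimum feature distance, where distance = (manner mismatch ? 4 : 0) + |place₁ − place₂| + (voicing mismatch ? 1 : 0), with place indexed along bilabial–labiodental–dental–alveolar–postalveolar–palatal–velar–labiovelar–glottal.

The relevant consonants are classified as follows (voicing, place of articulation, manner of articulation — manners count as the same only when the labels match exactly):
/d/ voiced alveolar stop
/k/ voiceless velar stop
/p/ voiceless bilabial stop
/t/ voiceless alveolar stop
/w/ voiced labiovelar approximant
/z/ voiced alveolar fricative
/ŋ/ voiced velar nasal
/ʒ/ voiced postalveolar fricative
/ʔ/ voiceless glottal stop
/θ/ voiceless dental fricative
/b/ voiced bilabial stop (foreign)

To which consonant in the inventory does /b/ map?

p

/p/ is closest: same manner (stop), place distance 0 (bilabial→bilabial), voicing differs (+1); total 1. Next closest is /d/ at distance 3.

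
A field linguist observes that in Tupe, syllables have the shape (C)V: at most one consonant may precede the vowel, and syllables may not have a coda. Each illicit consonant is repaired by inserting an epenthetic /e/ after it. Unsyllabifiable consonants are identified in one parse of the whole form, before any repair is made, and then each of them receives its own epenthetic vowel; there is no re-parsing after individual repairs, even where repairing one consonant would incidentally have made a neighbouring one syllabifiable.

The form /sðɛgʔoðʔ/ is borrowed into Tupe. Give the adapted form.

Syllabifying with onset maximization leaves /s/, /g/, /ð/, /ʔ/ stranded (no codas are permitted; onsets are limited to one consonant).
Epenthesis after each stranded consonant: /s/ → /se/, /g/ → /ge/, /ð/ → /ðe/, /ʔ/ → /ʔe/.

seðɛgeʔoðeʔe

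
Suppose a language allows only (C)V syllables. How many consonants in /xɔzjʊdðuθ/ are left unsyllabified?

3

Under (C)V, the unsyllabifiable consonants are /z/, /d/, /θ/ (no codas are permitted; onsets are limited to one consonant).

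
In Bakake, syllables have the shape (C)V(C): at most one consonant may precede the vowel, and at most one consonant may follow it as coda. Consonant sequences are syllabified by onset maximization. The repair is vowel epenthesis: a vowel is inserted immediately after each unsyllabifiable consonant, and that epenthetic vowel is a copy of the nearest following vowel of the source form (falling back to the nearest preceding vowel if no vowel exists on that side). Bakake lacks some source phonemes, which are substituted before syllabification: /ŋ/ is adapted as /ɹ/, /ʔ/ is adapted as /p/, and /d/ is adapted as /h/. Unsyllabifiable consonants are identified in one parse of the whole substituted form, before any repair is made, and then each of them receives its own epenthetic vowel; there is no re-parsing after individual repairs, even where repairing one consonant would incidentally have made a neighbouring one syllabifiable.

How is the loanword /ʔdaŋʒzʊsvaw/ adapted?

pahaɹʒʊzʊsvaw

Substitution: /ʔ/ → /p/, /d/ → /h/, /ŋ/ → /ɹ/, giving /phaɹʒzʊsvaw/.
The consonants /p/, /ʒ/ cannot be parsed into a legal (C)V(C) syllable (at most one coda consonant is licensed; onsets are limited to one consonant).
Epenthesis after each stranded consonant: /p/ → /pa/, /ʒ/ → /ʒʊ/.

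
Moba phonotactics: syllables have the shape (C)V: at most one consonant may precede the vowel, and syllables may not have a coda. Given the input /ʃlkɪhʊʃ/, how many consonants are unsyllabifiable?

Under (C)V, the unsyllabifiable consonants are /ʃ/, /l/, /ʃ/ (no codas are permitted; onsets are limited to one consonant).

3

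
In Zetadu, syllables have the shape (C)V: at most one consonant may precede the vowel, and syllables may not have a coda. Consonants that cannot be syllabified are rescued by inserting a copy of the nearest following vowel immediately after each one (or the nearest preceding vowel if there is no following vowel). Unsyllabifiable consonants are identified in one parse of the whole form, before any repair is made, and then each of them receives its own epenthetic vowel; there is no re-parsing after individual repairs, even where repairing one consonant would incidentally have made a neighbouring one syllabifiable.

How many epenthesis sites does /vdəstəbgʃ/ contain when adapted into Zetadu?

5

The unsyllabifiable consonants are /v/, /s/, /b/, /g/, /ʃ/; each receives one epenthetic vowel.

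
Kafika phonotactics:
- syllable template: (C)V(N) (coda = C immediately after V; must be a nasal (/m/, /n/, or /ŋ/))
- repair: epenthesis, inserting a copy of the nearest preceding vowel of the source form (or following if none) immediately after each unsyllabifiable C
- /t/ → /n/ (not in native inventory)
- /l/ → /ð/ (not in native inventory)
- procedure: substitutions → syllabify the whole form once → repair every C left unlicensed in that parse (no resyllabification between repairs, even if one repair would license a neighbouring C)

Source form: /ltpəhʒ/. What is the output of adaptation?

ðənəpəhəʒə

Substitution: /l/ → /ð/, /t/ → /n/, giving /ðnpəhʒ/.
The consonants /ð/, /n/, /h/, /ʒ/ cannot be parsed into a legal (C)V(N) syllable (only a nasal (/m/, /n/, or /ŋ/) is licensed in coda position; onsets are limited to one consonant).
Inserting the epenthetic vowel yields /ð/ → /ðə/, /n/ → /nə/, /h/ → /hə/, /ʒ/ → /ʒə/.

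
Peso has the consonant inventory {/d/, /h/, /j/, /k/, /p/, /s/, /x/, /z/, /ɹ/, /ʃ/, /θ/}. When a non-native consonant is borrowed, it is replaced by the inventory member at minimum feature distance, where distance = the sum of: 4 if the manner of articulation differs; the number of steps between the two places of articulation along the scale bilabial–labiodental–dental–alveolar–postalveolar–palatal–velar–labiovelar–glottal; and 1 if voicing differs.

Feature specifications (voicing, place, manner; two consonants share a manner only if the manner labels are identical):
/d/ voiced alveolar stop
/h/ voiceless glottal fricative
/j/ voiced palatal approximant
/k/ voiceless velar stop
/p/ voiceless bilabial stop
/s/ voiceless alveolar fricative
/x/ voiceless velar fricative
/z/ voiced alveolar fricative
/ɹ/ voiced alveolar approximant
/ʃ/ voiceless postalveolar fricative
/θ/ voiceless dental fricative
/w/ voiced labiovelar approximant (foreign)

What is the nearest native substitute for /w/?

j

/j/ is closest: same manner (approximant), place distance 2 (labiovelar→palatal), same voicing; total 2. Next closest is /ɹ/ at distance 4.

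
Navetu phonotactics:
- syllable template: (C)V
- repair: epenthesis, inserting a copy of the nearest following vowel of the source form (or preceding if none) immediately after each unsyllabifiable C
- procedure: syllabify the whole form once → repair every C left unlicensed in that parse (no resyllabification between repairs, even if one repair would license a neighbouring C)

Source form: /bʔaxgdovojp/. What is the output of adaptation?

The consonants /b/, /x/, /g/, /j/, /p/ cannot be parsed into a legal (C)V syllable (no codas are permitted; onsets are limited to one consonant).
Inserting the epenthetic vowel yields /b/ → /ba/, /x/ → /xo/, /g/ → /go/, /j/ → /jo/, /p/ → /po/.

baʔaxogodovojopo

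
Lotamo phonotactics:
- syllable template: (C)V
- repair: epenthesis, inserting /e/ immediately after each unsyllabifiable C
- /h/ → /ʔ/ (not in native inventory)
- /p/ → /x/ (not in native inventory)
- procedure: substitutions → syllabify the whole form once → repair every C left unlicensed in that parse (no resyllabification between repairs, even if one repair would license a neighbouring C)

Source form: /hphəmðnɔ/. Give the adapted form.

ʔexeʔəmeðenɔ

Substitution: /h/ → /ʔ/, /p/ → /x/, giving /ʔxʔəmðnɔ/.
The consonants /ʔ/, /x/, /m/, /ð/ cannot be parsed into a legal (C)V syllable (no codas are permitted; onsets are limited to one consonant).
Epenthesis after each stranded consonant: /ʔ/ → /ʔe/, /x/ → /xe/, /m/ → /me/, /ð/ → /ðe/.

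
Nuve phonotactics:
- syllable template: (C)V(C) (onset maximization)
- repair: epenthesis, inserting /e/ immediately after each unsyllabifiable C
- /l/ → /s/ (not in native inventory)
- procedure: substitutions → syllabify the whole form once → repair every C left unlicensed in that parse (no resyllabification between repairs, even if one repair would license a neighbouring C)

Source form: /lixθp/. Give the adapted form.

sixθepe

Substitution: /l/ → /s/, giving /sixθp/.
Syllabifying with onset maximization leaves /θ/, /p/ stranded (at most one coda consonant is licensed; onsets are limited to one consonant).
Each unlicensed consonant becomes the onset of a new syllable: /θ/ → /θe/, /p/ → /pe/.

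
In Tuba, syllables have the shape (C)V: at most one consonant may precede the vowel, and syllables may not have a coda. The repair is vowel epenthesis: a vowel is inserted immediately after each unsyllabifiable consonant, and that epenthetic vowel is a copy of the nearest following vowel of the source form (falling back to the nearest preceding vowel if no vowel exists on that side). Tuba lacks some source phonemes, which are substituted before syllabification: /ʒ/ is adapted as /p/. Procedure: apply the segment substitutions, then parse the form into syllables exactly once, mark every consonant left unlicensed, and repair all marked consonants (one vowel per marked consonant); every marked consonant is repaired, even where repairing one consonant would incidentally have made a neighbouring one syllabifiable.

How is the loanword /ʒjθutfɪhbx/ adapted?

Substitution: /ʒ/ → /p/, giving /pjθutfɪhbx/.
Syllabifying with onset maximization leaves /p/, /j/, /t/, /h/, /b/, /x/ stranded (no codas are permitted; onsets are limited to one consonant).
Epenthesis after each stranded consonant: /p/ → /pu/, /j/ → /ju/, /t/ → /tɪ/, /h/ → /hɪ/, /b/ → /bɪ/, /x/ → /xɪ/.

pujuθutɪfɪhɪbɪxɪ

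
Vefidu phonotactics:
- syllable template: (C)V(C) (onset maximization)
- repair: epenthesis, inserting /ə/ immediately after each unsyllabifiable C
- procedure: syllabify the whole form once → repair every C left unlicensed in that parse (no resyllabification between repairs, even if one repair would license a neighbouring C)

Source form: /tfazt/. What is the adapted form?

Syllabifying with onset maximization leaves /t/, /t/ stranded (at most one coda consonant is licensed; onsets are limited to one consonant).
Inserting the epenthetic vowel yields /t/ → /tə/, /t/ → /tə/.

təfaztə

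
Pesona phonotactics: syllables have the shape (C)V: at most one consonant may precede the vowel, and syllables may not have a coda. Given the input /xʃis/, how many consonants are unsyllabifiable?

2

Syllabifying with onset maximization leaves /x/, /s/ stranded (no codas are permitted; onsets are limited to one consonant).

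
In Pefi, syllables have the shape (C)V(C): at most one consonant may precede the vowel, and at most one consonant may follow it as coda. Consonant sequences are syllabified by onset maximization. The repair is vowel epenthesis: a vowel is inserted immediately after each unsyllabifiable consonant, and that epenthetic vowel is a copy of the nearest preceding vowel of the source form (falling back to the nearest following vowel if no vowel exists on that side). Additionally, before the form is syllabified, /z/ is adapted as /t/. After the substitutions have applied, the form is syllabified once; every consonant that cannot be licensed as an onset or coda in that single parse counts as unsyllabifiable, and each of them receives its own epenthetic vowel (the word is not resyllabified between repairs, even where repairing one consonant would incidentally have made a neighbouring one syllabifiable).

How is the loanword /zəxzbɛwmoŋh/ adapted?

Substitution: /z/ → /t/, giving /təxtbɛwmoŋh/.
Syllabifying with onset maximization leaves /t/, /h/ stranded (at most one coda consonant is licensed; onsets are limited to one consonant).
Each unlicensed consonant becomes the onset of a new syllable: /t/ → /tə/, /h/ → /ho/.

təxtəbɛwmoŋho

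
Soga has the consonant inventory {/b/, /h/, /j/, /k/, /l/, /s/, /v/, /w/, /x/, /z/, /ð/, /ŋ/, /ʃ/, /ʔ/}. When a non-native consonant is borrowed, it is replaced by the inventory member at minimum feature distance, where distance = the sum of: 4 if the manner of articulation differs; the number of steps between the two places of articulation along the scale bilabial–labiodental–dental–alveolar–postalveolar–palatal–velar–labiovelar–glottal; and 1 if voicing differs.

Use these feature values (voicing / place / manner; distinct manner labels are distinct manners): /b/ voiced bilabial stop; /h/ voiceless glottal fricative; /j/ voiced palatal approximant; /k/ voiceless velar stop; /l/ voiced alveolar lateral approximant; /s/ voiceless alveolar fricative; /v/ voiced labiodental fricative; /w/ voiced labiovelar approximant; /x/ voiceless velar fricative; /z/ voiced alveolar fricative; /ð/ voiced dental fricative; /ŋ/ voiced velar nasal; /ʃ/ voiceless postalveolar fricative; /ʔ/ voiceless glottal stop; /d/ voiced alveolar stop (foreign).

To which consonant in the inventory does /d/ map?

/b/ is closest: same manner (stop), place distance 3 (alveolar→bilabial), same voicing; total 3. Next closest is /k/ at distance 4.

b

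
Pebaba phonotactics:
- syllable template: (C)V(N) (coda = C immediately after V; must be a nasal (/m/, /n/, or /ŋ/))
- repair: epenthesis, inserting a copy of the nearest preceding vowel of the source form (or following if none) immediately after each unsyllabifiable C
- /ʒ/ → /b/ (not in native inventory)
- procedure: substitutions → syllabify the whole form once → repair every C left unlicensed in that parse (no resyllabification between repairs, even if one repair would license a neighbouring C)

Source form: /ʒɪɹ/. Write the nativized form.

Substitution: /ʒ/ → /b/, giving /bɪɹ/.
The consonants /ɹ/ cannot be parsed into a legal (C)V(N) syllable (only a nasal (/m/, /n/, or /ŋ/) is licensed in coda position; onsets are limited to one consonant).
Epenthesis after each stranded consonant: /ɹ/ → /ɹɪ/.

bɪɹɪ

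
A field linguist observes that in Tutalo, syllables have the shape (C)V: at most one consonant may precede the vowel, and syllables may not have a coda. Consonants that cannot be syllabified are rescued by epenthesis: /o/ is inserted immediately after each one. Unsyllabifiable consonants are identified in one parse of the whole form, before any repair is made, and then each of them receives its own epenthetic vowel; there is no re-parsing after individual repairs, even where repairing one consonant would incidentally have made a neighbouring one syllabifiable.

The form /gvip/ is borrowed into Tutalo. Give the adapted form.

The consonants /g/, /p/ cannot be parsed into a legal (C)V syllable (no codas are permitted; onsets are limited to one consonant).
Inserting the epenthetic vowel yields /g/ → /go/, /p/ → /po/.

govipo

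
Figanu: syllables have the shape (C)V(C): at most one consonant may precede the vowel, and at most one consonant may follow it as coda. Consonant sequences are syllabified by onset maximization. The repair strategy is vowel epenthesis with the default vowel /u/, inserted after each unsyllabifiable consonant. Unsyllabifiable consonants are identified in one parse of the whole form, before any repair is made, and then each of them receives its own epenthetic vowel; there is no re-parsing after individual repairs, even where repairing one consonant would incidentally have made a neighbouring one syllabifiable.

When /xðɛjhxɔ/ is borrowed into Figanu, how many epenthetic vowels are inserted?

The unsyllabifiable consonants are /x/, /h/; each receives one epenthetic vowel.

2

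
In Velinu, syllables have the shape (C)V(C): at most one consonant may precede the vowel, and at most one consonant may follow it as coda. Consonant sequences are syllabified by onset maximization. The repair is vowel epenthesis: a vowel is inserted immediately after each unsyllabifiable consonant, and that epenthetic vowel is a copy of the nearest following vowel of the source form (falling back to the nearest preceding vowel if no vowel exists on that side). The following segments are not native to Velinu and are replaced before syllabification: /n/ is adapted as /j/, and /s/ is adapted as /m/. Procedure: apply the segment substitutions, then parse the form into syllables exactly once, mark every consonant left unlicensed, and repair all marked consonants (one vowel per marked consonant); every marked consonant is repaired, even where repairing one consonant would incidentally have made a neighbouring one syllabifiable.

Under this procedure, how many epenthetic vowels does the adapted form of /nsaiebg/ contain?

2

After substitution the input is /jmaiebg/.
The unsyllabifiable consonants are /j/, /g/; each receives one epenthetic vowel.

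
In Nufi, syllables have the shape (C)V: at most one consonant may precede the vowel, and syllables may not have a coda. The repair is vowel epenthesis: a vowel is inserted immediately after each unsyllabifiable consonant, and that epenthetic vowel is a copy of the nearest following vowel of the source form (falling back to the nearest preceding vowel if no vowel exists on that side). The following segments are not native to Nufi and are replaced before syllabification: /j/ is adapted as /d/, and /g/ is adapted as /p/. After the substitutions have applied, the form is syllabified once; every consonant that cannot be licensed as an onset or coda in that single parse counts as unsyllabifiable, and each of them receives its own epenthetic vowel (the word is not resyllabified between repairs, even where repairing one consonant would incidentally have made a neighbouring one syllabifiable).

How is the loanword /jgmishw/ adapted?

dipimisihiwi

Substitution: /j/ → /d/, /g/ → /p/, giving /dpmishw/.
Under (C)V, the unsyllabifiable consonants are /d/, /p/, /s/, /h/, /w/ (no codas are permitted; onsets are limited to one consonant).
Inserting the epenthetic vowel yields /d/ → /di/, /p/ → /pi/, /s/ → /si/, /h/ → /hi/, /w/ → /wi/.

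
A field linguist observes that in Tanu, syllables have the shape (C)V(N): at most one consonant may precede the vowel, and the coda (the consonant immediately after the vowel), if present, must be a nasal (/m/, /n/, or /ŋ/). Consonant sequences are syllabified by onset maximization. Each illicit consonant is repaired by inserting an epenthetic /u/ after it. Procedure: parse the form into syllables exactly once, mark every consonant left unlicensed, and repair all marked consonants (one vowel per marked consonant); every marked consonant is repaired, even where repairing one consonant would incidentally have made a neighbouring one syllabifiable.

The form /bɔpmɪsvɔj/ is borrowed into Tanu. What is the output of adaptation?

bɔpumɪsuvɔju

The consonants /p/, /s/, /j/ cannot be parsed into a legal (C)V(N) syllable (only a nasal (/m/, /n/, or /ŋ/) is licensed in coda position; onsets are limited to one consonant).
Inserting the epenthetic vowel yields /p/ → /pu/, /s/ → /su/, /j/ → /ju/.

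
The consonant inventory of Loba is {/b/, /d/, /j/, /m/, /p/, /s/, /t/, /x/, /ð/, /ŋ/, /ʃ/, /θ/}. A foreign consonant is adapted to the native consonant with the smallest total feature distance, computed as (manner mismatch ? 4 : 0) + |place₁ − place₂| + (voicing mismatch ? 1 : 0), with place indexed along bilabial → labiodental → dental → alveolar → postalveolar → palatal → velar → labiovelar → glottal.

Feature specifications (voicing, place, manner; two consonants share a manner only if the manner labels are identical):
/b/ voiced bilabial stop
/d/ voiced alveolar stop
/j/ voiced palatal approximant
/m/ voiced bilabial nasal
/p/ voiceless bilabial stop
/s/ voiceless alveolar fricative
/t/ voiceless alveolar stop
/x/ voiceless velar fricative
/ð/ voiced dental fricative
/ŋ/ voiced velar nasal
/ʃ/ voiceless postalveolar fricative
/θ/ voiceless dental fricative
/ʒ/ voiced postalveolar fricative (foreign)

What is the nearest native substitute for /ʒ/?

ʃ

/ʃ/ is closest: same manner (fricative), place distance 0 (postalveolar→postalveolar), voicing differs (+1); total 1. Next closest is /s/ at distance 2.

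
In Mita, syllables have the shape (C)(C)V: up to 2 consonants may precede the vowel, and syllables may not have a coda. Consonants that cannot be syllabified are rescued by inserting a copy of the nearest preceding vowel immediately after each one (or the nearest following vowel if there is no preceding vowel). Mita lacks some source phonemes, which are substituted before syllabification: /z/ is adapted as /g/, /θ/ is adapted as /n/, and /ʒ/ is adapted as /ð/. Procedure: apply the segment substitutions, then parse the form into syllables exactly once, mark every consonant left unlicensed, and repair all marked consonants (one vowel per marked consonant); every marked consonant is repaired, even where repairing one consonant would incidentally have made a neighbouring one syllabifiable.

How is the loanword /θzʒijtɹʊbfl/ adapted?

Substitution: /θ/ → /n/, /z/ → /g/, /ʒ/ → /ð/, giving /ngðijtɹʊbfl/.
Syllabifying with onset maximization leaves /n/, /j/, /b/, /f/, /l/ stranded (no codas are permitted; onsets may contain at most 2 consonants).
Inserting the epenthetic vowel yields /n/ → /ni/, /j/ → /ji/, /b/ → /bʊ/, /f/ → /fʊ/, /l/ → /lʊ/.

nigðijitɹʊbʊfʊlʊ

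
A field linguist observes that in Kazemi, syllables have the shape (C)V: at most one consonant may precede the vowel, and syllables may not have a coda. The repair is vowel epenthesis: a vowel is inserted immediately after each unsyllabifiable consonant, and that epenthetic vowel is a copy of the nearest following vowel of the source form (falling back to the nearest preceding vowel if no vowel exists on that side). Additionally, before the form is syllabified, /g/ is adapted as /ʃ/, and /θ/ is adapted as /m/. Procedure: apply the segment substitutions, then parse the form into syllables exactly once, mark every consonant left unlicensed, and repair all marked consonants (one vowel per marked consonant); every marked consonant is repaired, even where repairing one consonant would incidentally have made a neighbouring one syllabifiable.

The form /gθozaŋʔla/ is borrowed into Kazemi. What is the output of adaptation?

Substitution: /g/ → /ʃ/, /θ/ → /m/, giving /ʃmozaŋʔla/.
The consonants /ʃ/, /ŋ/, /ʔ/ cannot be parsed into a legal (C)V syllable (no codas are permitted; onsets are limited to one consonant).
Inserting the epenthetic vowel yields /ʃ/ → /ʃo/, /ŋ/ → /ŋa/, /ʔ/ → /ʔa/.

ʃomozaŋaʔala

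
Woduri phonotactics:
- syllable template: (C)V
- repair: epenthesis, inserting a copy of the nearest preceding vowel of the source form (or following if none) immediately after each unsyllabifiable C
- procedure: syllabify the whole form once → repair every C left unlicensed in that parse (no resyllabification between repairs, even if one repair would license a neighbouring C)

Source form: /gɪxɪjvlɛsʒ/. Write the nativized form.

Syllabifying with onset maximization leaves /j/, /v/, /s/, /ʒ/ stranded (no codas are permitted; onsets are limited to one consonant).
Epenthesis after each stranded consonant: /j/ → /jɪ/, /v/ → /vɪ/, /s/ → /sɛ/, /ʒ/ → /ʒɛ/.

gɪxɪjɪvɪlɛsɛʒɛ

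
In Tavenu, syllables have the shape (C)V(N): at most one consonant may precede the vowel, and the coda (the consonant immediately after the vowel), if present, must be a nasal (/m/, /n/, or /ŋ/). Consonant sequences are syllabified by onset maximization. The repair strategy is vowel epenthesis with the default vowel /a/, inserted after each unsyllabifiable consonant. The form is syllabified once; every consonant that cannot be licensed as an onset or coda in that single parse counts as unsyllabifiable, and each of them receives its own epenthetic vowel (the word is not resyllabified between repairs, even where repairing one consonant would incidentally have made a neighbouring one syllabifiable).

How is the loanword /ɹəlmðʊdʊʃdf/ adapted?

Under (C)V(N), the unsyllabifiable consonants are /l/, /m/, /ʃ/, /d/, /f/ (only a nasal (/m/, /n/, or /ŋ/) is licensed in coda position; onsets are limited to one consonant).
Epenthesis after each stranded consonant: /l/ → /la/, /m/ → /ma/, /ʃ/ → /ʃa/, /d/ → /da/, /f/ → /fa/.

ɹəlamaðʊdʊʃadafa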